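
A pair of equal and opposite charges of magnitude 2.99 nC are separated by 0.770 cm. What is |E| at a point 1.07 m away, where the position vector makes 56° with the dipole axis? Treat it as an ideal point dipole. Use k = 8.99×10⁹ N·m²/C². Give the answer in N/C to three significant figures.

Dipole moment p = qd = (2.99×10⁻⁹ C)(0.00770 m) = 2.302×10⁻¹¹ C·m.
At angle θ the dipole field magnitude is E = (kp/r³)·√(1 + 3cos²θ).
kp/r³ = (8.99×10⁹)(2.302×10⁻¹¹) / (1.07)³ = 0.1689 N/C.
√(1 + 3cos²56°) = √(1 + 3·0.3127) = √1.9381 ≈ 1.3922.
E ≈ 0.1689 × 1.392 = 0.2352 N/C.

E ≈ 0.235 N/C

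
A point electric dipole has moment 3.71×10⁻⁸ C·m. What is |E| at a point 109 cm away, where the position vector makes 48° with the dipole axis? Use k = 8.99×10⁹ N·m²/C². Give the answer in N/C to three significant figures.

At angle θ the dipole field magnitude is E = (kp/r³)·√(1 + 3cos²θ).
kp/r³ = (8.99×10⁹)(3.71×10⁻⁸) / (1.09)³ = 257.5 N/C.
√(1 + 3cos²48°) = √(1 + 3·0.4477) = √2.3432 ≈ 1.5308.
E ≈ 257.5 × 1.531 = 394.2 N/C.

E ≈ 394 N/C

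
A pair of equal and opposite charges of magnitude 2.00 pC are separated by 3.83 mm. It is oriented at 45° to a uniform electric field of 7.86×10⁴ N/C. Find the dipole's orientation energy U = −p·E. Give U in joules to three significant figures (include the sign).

Dipole moment p = qd = (2.00×10⁻¹² C)(0.00383 m) = 7.66×10⁻¹⁵ C·m.
U = −p·E = −pE cosθ.
U = −(7.66×10⁻¹⁵)(7.86×10⁴)·cos45° = -4.257×10⁻¹⁰ J.

U ≈ -4.26×10⁻¹⁰ J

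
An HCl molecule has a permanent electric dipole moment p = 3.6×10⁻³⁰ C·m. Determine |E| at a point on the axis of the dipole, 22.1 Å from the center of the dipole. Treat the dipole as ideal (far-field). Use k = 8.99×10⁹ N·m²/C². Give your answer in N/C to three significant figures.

E ≈ 6.00×10⁶ N/C

On the dipole axis E = 2kp/r³.
E = 2·(8.99×10⁹)(3.60×10⁻³⁰) / (2.21×10⁻⁹)³ = 5.997×10⁶ N/C.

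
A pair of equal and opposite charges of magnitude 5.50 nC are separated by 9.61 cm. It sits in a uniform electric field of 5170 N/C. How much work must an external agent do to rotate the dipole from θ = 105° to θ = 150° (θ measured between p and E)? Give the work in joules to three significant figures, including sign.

Dipole moment p = qd = (5.50×10⁻⁹ C)(0.0961 m) = 5.286×10⁻¹⁰ C·m.
W_ext = ΔU = U(θ₂) − U(θ₁) = −pE cosθ₂ − (−pE cosθ₁) = pE(cosθ₁ − cosθ₂).
W = (5.286×10⁻¹⁰)(5170)·(cos105° − cos150°) = (2.733×10⁻⁶)·(+0.6072) = 1.659×10⁻⁶ J.

W ≈ 1.66×10⁻⁶ J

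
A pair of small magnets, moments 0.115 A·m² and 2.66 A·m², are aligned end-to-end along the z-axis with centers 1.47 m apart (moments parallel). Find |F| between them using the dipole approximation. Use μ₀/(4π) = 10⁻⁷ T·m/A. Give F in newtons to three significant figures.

F ≈ 3.93×10⁻⁸ N

On-axis B of dipole 1: B = (μ₀/4π)·2m₁/r³. Force on dipole 2: F = m₂·dB/dr.
dB/dr = −(μ₀/4π)·6m₁/r⁴, so |F| = (μ₀/4π)·6m₁m₂/r⁴.
F = 6(10⁻⁷)(0.115)(2.66)/(1.47)⁴ = 3.931×10⁻⁸ N.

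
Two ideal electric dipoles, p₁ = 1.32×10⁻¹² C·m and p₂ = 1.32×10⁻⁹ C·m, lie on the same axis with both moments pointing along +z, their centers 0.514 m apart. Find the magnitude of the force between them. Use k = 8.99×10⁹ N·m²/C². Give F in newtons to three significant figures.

On-axis field of dipole 1 at distance r: E = 2kp₁/r³. Force on dipole 2 is F = p₂·dE/dr (gradient along axis).
dE/dr = −6kp₁/r⁴, so |F| = 6kp₁p₂/r⁴ (attractive for aligned moments).
F = 6(8.99×10⁹)(1.32×10⁻¹²)(1.32×10⁻⁹)/(0.514)⁴ = 1.346×10⁻⁹ N.

F ≈ 1.35×10⁻⁹ N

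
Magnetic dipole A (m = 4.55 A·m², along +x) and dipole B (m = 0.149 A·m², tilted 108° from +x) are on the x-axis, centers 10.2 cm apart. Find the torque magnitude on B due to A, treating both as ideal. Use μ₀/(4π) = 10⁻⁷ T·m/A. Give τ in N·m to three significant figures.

τ ≈ 1.22×10⁻⁴ N·m

Dipole B is on the axis of dipole A, so B₁ there is axial: B₁ = (μ₀/4π)·2m₁/r³ along +x.
B₁ = 2(10⁻⁷)(4.55)/(0.102)³ = 8.575×10⁻⁴ T.
τ = m₂ B₁ sinθ.
τ = (0.149)(8.575×10⁻⁴)·sin108° = 1.215×10⁻⁴ N·m.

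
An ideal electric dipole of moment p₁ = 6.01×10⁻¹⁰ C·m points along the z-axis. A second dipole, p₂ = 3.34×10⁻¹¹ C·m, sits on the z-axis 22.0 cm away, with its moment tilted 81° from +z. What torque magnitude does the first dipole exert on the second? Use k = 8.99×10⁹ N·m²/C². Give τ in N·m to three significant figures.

τ ≈ 3.35×10⁻⁸ N·m

The second dipole sits on the axis of the first, so the field there is axial: E₁ = 2kp₁/r³ along +z.
E₁ = 2(8.99×10⁹)(6.01×10⁻¹⁰)/(0.220)³ = 1015 N/C.
Torque on the second dipole: τ = p₂ E₁ sinθ.
τ = (3.34×10⁻¹¹)(1015)·sin81° = 3.348×10⁻⁸ N·m.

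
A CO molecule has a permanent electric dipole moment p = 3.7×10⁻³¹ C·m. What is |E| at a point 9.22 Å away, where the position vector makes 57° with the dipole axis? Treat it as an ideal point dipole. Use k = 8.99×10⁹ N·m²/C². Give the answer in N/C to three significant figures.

At angle θ the dipole field magnitude is E = (kp/r³)·√(1 + 3cos²θ).
kp/r³ = (8.99×10⁹)(3.70×10⁻³¹) / (9.22×10⁻¹⁰)³ = 4.244×10⁶ N/C.
√(1 + 3cos²57°) = √(1 + 3·0.2966) = √1.8899 ≈ 1.3747.
E ≈ 4.244×10⁶ × 1.375 = 5.834×10⁶ N/C.

E ≈ 5.83×10⁶ N/C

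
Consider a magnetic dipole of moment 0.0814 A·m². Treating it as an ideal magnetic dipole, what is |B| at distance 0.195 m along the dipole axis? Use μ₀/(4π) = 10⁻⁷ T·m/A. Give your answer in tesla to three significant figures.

On axis B = (μ₀/4π)·2m/r³.
B = 2·(10⁻⁷)·(0.0814) / (0.195)³ = 2.196×10⁻⁶ T.

B ≈ 2.20×10⁻⁶ T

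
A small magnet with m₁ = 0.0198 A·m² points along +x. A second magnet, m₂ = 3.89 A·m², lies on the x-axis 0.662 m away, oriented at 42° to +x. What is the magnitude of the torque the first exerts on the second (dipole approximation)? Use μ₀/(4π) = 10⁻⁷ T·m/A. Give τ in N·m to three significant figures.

Dipole B is on the axis of dipole A, so B₁ there is axial: B₁ = (μ₀/4π)·2m₁/r³ along +x.
B₁ = 2(10⁻⁷)(0.0198)/(0.662)³ = 1.365×10⁻⁸ T.
τ = m₂ B₁ sinθ.
τ = (3.89)(1.365×10⁻⁸)·sin42° = 3.553×10⁻⁸ N·m.

τ ≈ 3.55×10⁻⁸ N·m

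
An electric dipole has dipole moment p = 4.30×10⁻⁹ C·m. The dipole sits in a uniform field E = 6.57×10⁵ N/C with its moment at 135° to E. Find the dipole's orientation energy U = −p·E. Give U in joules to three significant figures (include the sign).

U ≈ 0.00200 J

U = −p·E = −pE cosθ.
U = −(4.30×10⁻⁹)(6.57×10⁵)·cos135° = 0.001998 J.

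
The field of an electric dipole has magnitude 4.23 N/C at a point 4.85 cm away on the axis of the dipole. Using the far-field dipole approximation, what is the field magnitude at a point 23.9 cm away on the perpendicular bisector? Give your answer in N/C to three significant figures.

Dipole fields scale as 1/r³ in the far field.
The axial field is twice the equatorial field at the same r, so the geometry factor is 1/2.
E₂ = E₁ · (1/2) · (r₁/r₂)³ = 4.23 · 0.5 · (4.85/23.9)³.
(r₁/r₂)³ = (0.2029)³ = 0.008357.
E₂ ≈ 0.01767 N/C.

E ≈ 0.0177 N/C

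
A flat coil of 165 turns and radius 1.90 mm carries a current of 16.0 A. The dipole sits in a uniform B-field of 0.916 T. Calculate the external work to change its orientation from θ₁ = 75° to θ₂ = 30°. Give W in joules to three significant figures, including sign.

m = NIA = NIπa² = 165·(16.0)·π·(0.00190)² = 0.02994 A·m².
W_ext = ΔU = −mB cosθ₂ + mB cosθ₁ = mB(cosθ₁ − cosθ₂).
W = (0.02994)(0.916)·(cos75° − cos30°) = (0.02743)·(-0.6072) = -0.01665 J.

W ≈ -0.0167 J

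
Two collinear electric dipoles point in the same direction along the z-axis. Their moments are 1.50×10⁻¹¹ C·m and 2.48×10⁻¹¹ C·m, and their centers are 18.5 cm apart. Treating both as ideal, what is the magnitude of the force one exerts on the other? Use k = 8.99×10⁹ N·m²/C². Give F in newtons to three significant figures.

F ≈ 1.71×10⁻⁸ N

On-axis field of dipole 1 at distance r: E = 2kp₁/r³. Force on dipole 2 is F = p₂·dE/dr (gradient along axis).
dE/dr = −6kp₁/r⁴, so |F| = 6kp₁p₂/r⁴ (attractive for aligned moments).
F = 6(8.99×10⁹)(1.50×10⁻¹¹)(2.48×10⁻¹¹)/(0.185)⁴ = 1.713×10⁻⁸ N.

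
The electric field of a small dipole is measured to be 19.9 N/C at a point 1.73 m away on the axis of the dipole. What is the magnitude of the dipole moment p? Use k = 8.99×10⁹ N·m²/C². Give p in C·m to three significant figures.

On axis E = 2kp/r³, so p = Er³/(2k).
p = (19.9)·(1.73)³ / (2·8.99×10⁹) = 5.731×10⁻⁹ C·m.

p ≈ 5.73×10⁻⁹ C·m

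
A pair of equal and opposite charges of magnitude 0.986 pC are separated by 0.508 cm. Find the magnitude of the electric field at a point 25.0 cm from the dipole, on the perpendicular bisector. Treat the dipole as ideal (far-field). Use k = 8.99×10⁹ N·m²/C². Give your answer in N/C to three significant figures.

Dipole moment p = qd = (9.86×10⁻¹³ C)(0.00508 m) = 5.009×10⁻¹⁵ C·m.
On the perpendicular bisector E = kp/r³ (half the axial value at the same distance).
E = (8.99×10⁹)(5.009×10⁻¹⁵) / (0.250)³ = 0.002882 N/C.

E ≈ 0.00288 N/C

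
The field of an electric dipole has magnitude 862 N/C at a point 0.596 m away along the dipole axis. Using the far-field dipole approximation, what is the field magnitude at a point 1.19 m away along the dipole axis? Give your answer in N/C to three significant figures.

E ≈ 108 N/C

Dipole fields scale as 1/r³ in the far field; the geometry is the same at both points.
E₂ = E₁ · (r₁/r₂)³ = 862 · (0.596/1.19)³.
(r₁/r₂)³ = (0.5008)³ = 0.1256.
E₂ ≈ 108.3 N/C.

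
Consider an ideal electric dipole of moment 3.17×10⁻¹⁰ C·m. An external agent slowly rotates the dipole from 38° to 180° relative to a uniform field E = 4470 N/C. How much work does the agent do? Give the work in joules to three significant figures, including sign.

W ≈ 2.53×10⁻⁶ J

W_ext = ΔU = U(θ₂) − U(θ₁) = −pE cosθ₂ − (−pE cosθ₁) = pE(cosθ₁ − cosθ₂).
W = (3.17×10⁻¹⁰)(4470)·(cos38° − cos180°) = (1.417×10⁻⁶)·(+1.7880) = 2.534×10⁻⁶ J.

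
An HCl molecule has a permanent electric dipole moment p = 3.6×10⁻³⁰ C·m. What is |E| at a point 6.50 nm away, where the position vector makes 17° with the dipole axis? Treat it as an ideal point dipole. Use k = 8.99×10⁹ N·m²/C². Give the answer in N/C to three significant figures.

At angle θ the dipole field magnitude is E = (kp/r³)·√(1 + 3cos²θ).
kp/r³ = (8.99×10⁹)(3.60×10⁻³⁰) / (6.50×10⁻⁹)³ = 1.178×10⁵ N/C.
√(1 + 3cos²17°) = √(1 + 3·0.9145) = √3.7436 ≈ 1.9348.
E ≈ 1.178×10⁵ × 1.935 = 2.280×10⁵ N/C.

E ≈ 2.28×10⁵ N/C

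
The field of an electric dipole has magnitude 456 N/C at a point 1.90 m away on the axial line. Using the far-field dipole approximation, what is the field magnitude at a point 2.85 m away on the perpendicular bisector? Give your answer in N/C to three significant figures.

Dipole fields scale as 1/r³ in the far field.
The axial field is twice the equatorial field at the same r, so the geometry factor is 1/2.
E₂ = E₁ · (1/2) · (r₁/r₂)³ = 456 · 0.5 · (1.90/2.85)³.
(r₁/r₂)³ = (0.6667)³ = 0.2963.
E₂ ≈ 67.56 N/C.

E ≈ 67.6 N/C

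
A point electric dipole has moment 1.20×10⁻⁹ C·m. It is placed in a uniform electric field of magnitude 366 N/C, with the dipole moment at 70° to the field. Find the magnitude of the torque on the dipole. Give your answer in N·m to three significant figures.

Torque on an electric dipole: τ = pE sinθ.
τ = (1.20×10⁻⁹)(366)·sin70° = 4.127×10⁻⁷ N·m.

τ ≈ 4.13×10⁻⁷ N·m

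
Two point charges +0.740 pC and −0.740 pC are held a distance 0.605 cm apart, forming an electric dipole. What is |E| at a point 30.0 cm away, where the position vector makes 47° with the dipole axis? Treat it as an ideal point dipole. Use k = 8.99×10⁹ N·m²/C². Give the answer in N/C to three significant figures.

E ≈ 0.00231 N/C

Dipole moment p = qd = (7.40×10⁻¹³ C)(0.00605 m) = 4.477×10⁻¹⁵ C·m.
At angle θ the dipole field magnitude is E = (kp/r³)·√(1 + 3cos²θ).
kp/r³ = (8.99×10⁹)(4.477×10⁻¹⁵) / (0.300)³ = 0.001491 N/C.
√(1 + 3cos²47°) = √(1 + 3·0.4651) = √2.3954 ≈ 1.5477.
E ≈ 0.001491 × 1.548 = 0.002307 N/C.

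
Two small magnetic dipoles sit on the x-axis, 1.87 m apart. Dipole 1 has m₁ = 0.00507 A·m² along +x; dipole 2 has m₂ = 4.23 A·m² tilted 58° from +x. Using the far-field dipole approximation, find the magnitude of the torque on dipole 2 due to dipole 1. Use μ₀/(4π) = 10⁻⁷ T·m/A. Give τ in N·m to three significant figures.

τ ≈ 5.56×10⁻¹⁰ N·m

Dipole B is on the axis of dipole A, so B₁ there is axial: B₁ = (μ₀/4π)·2m₁/r³ along +x.
B₁ = 2(10⁻⁷)(0.00507)/(1.87)³ = 1.551×10⁻¹⁰ T.
τ = m₂ B₁ sinθ.
τ = (4.23)(1.551×10⁻¹⁰)·sin58° = 5.563×10⁻¹⁰ N·m.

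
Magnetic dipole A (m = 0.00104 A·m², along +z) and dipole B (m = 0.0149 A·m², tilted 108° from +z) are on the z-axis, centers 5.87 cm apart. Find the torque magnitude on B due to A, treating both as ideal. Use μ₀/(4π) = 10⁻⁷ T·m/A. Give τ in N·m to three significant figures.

Dipole B is on the axis of dipole A, so B₁ there is axial: B₁ = (μ₀/4π)·2m₁/r³ along +z.
B₁ = 2(10⁻⁷)(0.00104)/(0.0587)³ = 1.028×10⁻⁶ T.
τ = m₂ B₁ sinθ.
τ = (0.0149)(1.028×10⁻⁶)·sin108° = 1.457×10⁻⁸ N·m.

τ ≈ 1.46×10⁻⁸ N·m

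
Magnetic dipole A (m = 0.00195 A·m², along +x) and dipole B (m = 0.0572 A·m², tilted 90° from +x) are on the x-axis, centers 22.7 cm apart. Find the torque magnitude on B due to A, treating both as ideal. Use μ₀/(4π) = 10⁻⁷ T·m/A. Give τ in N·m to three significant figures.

Dipole B is on the axis of dipole A, so B₁ there is axial: B₁ = (μ₀/4π)·2m₁/r³ along +x.
B₁ = 2(10⁻⁷)(0.00195)/(0.227)³ = 3.334×10⁻⁸ T.
τ = m₂ B₁ sinθ.
τ = (0.0572)(3.334×10⁻⁸)·sin90° = 1.907×10⁻⁹ N·m.

τ ≈ 1.91×10⁻⁹ N·m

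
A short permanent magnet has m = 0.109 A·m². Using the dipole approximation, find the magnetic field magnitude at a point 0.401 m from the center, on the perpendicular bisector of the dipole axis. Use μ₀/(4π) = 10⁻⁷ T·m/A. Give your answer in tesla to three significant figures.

In the equatorial plane B = (μ₀/4π)·m/r³ (half the axial value).
B = (10⁻⁷)·(0.109) / (0.401)³ = 1.690×10⁻⁷ T.

B ≈ 1.69×10⁻⁷ T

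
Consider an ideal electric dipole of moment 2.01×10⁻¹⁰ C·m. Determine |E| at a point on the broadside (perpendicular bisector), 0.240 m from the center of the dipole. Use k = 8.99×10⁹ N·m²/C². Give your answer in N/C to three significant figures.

E ≈ 131 N/C

In the equatorial plane E = kp/r³.
E = (8.99×10⁹)(2.01×10⁻¹⁰) / (0.240)³ = 130.7 N/C.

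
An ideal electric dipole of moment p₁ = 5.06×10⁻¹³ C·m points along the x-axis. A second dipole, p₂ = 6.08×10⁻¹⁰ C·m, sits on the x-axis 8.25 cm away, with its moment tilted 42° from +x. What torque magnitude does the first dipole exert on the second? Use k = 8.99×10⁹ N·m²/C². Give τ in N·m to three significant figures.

The second dipole sits on the axis of the first, so the field there is axial: E₁ = 2kp₁/r³ along +x.
E₁ = 2(8.99×10⁹)(5.06×10⁻¹³)/(0.0825)³ = 16.20 N/C.
Torque on the second dipole: τ = p₂ E₁ sinθ.
τ = (6.08×10⁻¹⁰)(16.20)·sin42° = 6.592×10⁻⁹ N·m.

τ ≈ 6.59×10⁻⁹ N·m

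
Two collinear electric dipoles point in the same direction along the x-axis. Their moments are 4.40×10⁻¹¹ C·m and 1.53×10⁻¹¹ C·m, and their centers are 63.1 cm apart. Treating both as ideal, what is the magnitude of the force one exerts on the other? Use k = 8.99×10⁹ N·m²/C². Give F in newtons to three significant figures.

F ≈ 2.29×10⁻¹⁰ N

On-axis field of dipole 1 at distance r: E = 2kp₁/r³. Force on dipole 2 is F = p₂·dE/dr (gradient along axis).
dE/dr = −6kp₁/r⁴, so |F| = 6kp₁p₂/r⁴ (attractive for aligned moments).
F = 6(8.99×10⁹)(4.40×10⁻¹¹)(1.53×10⁻¹¹)/(0.631)⁴ = 2.291×10⁻¹⁰ N.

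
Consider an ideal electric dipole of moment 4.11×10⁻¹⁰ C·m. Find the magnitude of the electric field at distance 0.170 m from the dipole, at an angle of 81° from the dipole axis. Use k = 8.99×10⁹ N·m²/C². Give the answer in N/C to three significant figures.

E ≈ 779 N/C

At angle θ the dipole field magnitude is E = (kp/r³)·√(1 + 3cos²θ).
kp/r³ = (8.99×10⁹)(4.11×10⁻¹⁰) / (0.170)³ = 752.1 N/C.
√(1 + 3cos²81°) = √(1 + 3·0.0245) = √1.0734 ≈ 1.0361.
E ≈ 752.1 × 1.036 = 779.2 N/C.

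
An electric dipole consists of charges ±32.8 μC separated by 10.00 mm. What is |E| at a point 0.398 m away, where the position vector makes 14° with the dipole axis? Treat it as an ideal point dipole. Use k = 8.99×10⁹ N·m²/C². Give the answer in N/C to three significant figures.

E ≈ 9.15×10⁴ N/C

Dipole moment p = qd = (3.28×10⁻⁵ C)(0.0100 m) = 3.28×10⁻⁷ C·m.
At angle θ the dipole field magnitude is E = (kp/r³)·√(1 + 3cos²θ).
kp/r³ = (8.99×10⁹)(3.28×10⁻⁷) / (0.398)³ = 4.677×10⁴ N/C.
√(1 + 3cos²14°) = √(1 + 3·0.9415) = √3.8244 ≈ 1.9556.
E ≈ 4.677×10⁴ × 1.956 = 9.147×10⁴ N/C.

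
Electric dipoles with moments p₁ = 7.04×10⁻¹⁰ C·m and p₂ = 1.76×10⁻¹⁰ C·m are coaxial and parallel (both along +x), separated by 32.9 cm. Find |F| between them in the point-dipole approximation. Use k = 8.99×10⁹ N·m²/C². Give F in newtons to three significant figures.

F ≈ 5.70×10⁻⁷ N

On-axis field of dipole 1 at distance r: E = 2kp₁/r³. Force on dipole 2 is F = p₂·dE/dr (gradient along axis).
dE/dr = −6kp₁/r⁴, so |F| = 6kp₁p₂/r⁴ (attractive for aligned moments).
F = 6(8.99×10⁹)(7.04×10⁻¹⁰)(1.76×10⁻¹⁰)/(0.329)⁴ = 5.704×10⁻⁷ N.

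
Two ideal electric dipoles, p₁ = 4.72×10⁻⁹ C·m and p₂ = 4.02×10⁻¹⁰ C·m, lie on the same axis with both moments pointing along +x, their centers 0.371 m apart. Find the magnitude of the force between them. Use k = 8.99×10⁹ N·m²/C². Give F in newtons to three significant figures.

F ≈ 5.40×10⁻⁶ N

On-axis field of dipole 1 at distance r: E = 2kp₁/r³. Force on dipole 2 is F = p₂·dE/dr (gradient along axis).
dE/dr = −6kp₁/r⁴, so |F| = 6kp₁p₂/r⁴ (attractive for aligned moments).
F = 6(8.99×10⁹)(4.72×10⁻⁹)(4.02×10⁻¹⁰)/(0.371)⁴ = 5.402×10⁻⁶ N.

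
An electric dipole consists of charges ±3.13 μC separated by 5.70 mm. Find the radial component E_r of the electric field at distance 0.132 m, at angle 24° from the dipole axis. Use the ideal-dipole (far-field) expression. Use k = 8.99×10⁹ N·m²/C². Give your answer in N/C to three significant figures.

Dipole moment p = qd = (3.13×10⁻⁶ C)(0.00570 m) = 1.784×10⁻⁸ C·m.
For a dipole, E_r = (2kp cosθ)/r³.
kp/r³ = (8.99×10⁹)(1.784×10⁻⁸)/(0.132)³ = 6.973×10⁴ N/C.
E_r = 2·6.973×10⁴·cos24° = 1.274×10⁵ N/C.

E_r ≈ 1.27×10⁵ N/C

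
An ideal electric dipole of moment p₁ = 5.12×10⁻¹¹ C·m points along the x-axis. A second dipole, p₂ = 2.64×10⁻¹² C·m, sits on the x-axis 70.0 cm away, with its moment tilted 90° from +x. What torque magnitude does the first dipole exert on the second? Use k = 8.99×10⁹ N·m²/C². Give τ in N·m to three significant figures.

The second dipole sits on the axis of the first, so the field there is axial: E₁ = 2kp₁/r³ along +x.
E₁ = 2(8.99×10⁹)(5.12×10⁻¹¹)/(0.700)³ = 2.684 N/C.
Torque on the second dipole: τ = p₂ E₁ sinθ.
τ = (2.64×10⁻¹²)(2.684)·sin90° = 7.085×10⁻¹² N·m.

τ ≈ 7.09×10⁻¹² N·m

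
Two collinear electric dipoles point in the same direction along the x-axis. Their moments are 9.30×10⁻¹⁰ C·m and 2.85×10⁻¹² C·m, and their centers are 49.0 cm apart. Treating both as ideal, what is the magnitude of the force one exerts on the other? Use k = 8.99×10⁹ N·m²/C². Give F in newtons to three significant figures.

On-axis field of dipole 1 at distance r: E = 2kp₁/r³. Force on dipole 2 is F = p₂·dE/dr (gradient along axis).
dE/dr = −6kp₁/r⁴, so |F| = 6kp₁p₂/r⁴ (attractive for aligned moments).
F = 6(8.99×10⁹)(9.30×10⁻¹⁰)(2.85×10⁻¹²)/(0.490)⁴ = 2.480×10⁻⁹ N.

F ≈ 2.48×10⁻⁹ N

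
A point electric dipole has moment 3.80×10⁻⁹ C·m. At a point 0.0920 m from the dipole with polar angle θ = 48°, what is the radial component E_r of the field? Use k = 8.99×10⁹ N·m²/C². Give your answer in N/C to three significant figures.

For a dipole, E_r = (2kp cosθ)/r³.
kp/r³ = (8.99×10⁹)(3.80×10⁻⁹)/(0.0920)³ = 4.387×10⁴ N/C.
E_r = 2·4.387×10⁴·cos48° = 5.871×10⁴ N/C.

E_r ≈ 5.87×10⁴ N/C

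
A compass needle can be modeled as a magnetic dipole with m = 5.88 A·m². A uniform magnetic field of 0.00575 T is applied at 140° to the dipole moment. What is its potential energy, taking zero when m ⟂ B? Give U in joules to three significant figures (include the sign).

U ≈ 0.0259 J

U = −m·B = −mB cosθ.
U = −(5.88)(0.00575)·cos140° = 0.02590 J.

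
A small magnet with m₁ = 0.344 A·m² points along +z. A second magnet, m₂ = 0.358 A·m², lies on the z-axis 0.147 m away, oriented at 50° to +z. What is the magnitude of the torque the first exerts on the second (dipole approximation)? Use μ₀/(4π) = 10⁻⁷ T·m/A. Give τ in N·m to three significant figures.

Dipole B is on the axis of dipole A, so B₁ there is axial: B₁ = (μ₀/4π)·2m₁/r³ along +z.
B₁ = 2(10⁻⁷)(0.344)/(0.147)³ = 2.166×10⁻⁵ T.
τ = m₂ B₁ sinθ.
τ = (0.358)(2.166×10⁻⁵)·sin50° = 5.940×10⁻⁶ N·m.

τ ≈ 5.94×10⁻⁶ N·m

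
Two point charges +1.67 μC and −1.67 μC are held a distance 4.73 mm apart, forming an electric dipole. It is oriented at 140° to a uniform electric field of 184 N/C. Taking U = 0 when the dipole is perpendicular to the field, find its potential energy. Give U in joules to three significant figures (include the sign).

U ≈ 1.11×10⁻⁶ J

Dipole moment p = qd = (1.67×10⁻⁶ C)(0.00473 m) = 7.899×10⁻⁹ C·m.
U = −p·E = −pE cosθ.
U = −(7.899×10⁻⁹)(184)·cos140° = 1.113×10⁻⁶ J.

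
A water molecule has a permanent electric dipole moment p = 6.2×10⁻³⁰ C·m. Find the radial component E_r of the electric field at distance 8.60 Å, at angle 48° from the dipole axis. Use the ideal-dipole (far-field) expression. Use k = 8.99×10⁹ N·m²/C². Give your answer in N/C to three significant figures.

E_r ≈ 1.17×10⁸ N/C

For a dipole, E_r = (2kp cosθ)/r³.
kp/r³ = (8.99×10⁹)(6.20×10⁻³⁰)/(8.60×10⁻¹⁰)³ = 8.763×10⁷ N/C.
E_r = 2·8.763×10⁷·cos48° = 1.173×10⁸ N/C.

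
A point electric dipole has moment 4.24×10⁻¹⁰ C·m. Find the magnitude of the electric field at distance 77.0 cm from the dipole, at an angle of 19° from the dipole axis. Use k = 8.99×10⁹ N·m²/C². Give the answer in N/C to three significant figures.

E ≈ 16.0 N/C

At angle θ the dipole field magnitude is E = (kp/r³)·√(1 + 3cos²θ).
kp/r³ = (8.99×10⁹)(4.24×10⁻¹⁰) / (0.770)³ = 8.349 N/C.
√(1 + 3cos²19°) = √(1 + 3·0.8940) = √3.6820 ≈ 1.9189.
E ≈ 8.349 × 1.919 = 16.02 N/C.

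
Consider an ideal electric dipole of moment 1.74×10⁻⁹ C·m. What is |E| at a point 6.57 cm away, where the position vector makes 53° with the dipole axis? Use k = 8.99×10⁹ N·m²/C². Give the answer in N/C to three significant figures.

E ≈ 7.97×10⁴ N/C

At angle θ the dipole field magnitude is E = (kp/r³)·√(1 + 3cos²θ).
kp/r³ = (8.99×10⁹)(1.74×10⁻⁹) / (0.0657)³ = 5.516×10⁴ N/C.
√(1 + 3cos²53°) = √(1 + 3·0.3622) = √2.0865 ≈ 1.4445.
E ≈ 5.516×10⁴ × 1.444 = 7.968×10⁴ N/C.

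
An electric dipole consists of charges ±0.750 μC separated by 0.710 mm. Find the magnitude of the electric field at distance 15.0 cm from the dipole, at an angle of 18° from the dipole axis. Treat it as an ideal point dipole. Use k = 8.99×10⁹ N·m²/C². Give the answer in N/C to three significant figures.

Dipole moment p = qd = (7.50×10⁻⁷ C)(7.10×10⁻⁴ m) = 5.325×10⁻¹⁰ C·m.
At angle θ the dipole field magnitude is E = (kp/r³)·√(1 + 3cos²θ).
kp/r³ = (8.99×10⁹)(5.325×10⁻¹⁰) / (0.150)³ = 1418 N/C.
√(1 + 3cos²18°) = √(1 + 3·0.9045) = √3.7135 ≈ 1.9271.
E ≈ 1418 × 1.927 = 2733 N/C.

E ≈ 2730 N/C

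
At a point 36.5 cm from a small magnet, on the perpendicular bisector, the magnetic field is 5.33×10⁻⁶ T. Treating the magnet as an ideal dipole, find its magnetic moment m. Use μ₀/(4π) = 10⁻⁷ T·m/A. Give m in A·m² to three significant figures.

m ≈ 2.59 A·m²

In the equatorial plane B = (μ₀/4π)·m/r³, so m = Br³·4π/(μ₀).
m = (5.33×10⁻⁶)·(0.365)³ / (10⁻⁷) = 2.592 A·m².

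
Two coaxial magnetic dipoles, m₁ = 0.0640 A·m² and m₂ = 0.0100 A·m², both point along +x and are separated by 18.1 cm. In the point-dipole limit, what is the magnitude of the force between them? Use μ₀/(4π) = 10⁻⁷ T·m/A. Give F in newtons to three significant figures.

F ≈ 3.58×10⁻⁷ N

On-axis B of dipole 1: B = (μ₀/4π)·2m₁/r³. Force on dipole 2: F = m₂·dB/dr.
dB/dr = −(μ₀/4π)·6m₁/r⁴, so |F| = (μ₀/4π)·6m₁m₂/r⁴.
F = 6(10⁻⁷)(0.0640)(0.0100)/(0.181)⁴ = 3.578×10⁻⁷ N.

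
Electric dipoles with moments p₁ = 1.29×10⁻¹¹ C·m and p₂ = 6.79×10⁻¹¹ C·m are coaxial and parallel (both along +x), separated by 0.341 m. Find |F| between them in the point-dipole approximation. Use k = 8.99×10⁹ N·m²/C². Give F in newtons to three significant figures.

On-axis field of dipole 1 at distance r: E = 2kp₁/r³. Force on dipole 2 is F = p₂·dE/dr (gradient along axis).
dE/dr = −6kp₁/r⁴, so |F| = 6kp₁p₂/r⁴ (attractive for aligned moments).
F = 6(8.99×10⁹)(1.29×10⁻¹¹)(6.79×10⁻¹¹)/(0.341)⁴ = 3.494×10⁻⁹ N.

F ≈ 3.49×10⁻⁹ N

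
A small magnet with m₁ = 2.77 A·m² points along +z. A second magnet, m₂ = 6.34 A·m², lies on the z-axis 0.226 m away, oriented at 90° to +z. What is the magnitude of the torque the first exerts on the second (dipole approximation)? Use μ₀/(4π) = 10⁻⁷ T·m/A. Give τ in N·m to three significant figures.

Dipole B is on the axis of dipole A, so B₁ there is axial: B₁ = (μ₀/4π)·2m₁/r³ along +z.
B₁ = 2(10⁻⁷)(2.77)/(0.226)³ = 4.799×10⁻⁵ T.
τ = m₂ B₁ sinθ.
τ = (6.34)(4.799×10⁻⁵)·sin90° = 3.043×10⁻⁴ N·m.

τ ≈ 3.04×10⁻⁴ N·m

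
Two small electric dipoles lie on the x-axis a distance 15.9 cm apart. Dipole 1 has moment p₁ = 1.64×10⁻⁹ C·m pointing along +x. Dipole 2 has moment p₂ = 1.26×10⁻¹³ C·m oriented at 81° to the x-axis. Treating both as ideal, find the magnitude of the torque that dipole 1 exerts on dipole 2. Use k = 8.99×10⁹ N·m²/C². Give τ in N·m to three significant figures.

The second dipole sits on the axis of the first, so the field there is axial: E₁ = 2kp₁/r³ along +x.
E₁ = 2(8.99×10⁹)(1.64×10⁻⁹)/(0.159)³ = 7336 N/C.
Torque on the second dipole: τ = p₂ E₁ sinθ.
τ = (1.26×10⁻¹³)(7336)·sin81° = 9.129×10⁻¹⁰ N·m.

τ ≈ 9.13×10⁻¹⁰ N·m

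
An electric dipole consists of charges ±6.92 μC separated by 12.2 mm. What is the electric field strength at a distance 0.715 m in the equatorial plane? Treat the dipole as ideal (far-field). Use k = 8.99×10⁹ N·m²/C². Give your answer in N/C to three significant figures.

Dipole moment p = qd = (6.92×10⁻⁶ C)(0.0122 m) = 8.442×10⁻⁸ C·m.
On the perpendicular bisector E = kp/r³ (half the axial value at the same distance).
E = (8.99×10⁹)(8.442×10⁻⁸) / (0.715)³ = 2076 N/C.

E ≈ 2080 N/C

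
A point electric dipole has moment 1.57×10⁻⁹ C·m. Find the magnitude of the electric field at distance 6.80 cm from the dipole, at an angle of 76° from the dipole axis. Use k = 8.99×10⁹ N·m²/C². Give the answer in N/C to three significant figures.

E ≈ 4.87×10⁴ N/C

At angle θ the dipole field magnitude is E = (kp/r³)·√(1 + 3cos²θ).
kp/r³ = (8.99×10⁹)(1.57×10⁻⁹) / (0.0680)³ = 4.489×10⁴ N/C.
√(1 + 3cos²76°) = √(1 + 3·0.0585) = √1.1756 ≈ 1.0842.
E ≈ 4.489×10⁴ × 1.084 = 4.867×10⁴ N/C.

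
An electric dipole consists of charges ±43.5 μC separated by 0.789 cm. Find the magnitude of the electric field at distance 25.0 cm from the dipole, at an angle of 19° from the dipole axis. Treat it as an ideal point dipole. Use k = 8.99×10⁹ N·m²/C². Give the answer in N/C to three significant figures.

E ≈ 3.79×10⁵ N/C

Dipole moment p = qd = (4.35×10⁻⁵ C)(0.00789 m) = 3.432×10⁻⁷ C·m.
At angle θ the dipole field magnitude is E = (kp/r³)·√(1 + 3cos²θ).
kp/r³ = (8.99×10⁹)(3.432×10⁻⁷) / (0.250)³ = 1.975×10⁵ N/C.
√(1 + 3cos²19°) = √(1 + 3·0.8940) = √3.6820 ≈ 1.9189.
E ≈ 1.975×10⁵ × 1.919 = 3.789×10⁵ N/C.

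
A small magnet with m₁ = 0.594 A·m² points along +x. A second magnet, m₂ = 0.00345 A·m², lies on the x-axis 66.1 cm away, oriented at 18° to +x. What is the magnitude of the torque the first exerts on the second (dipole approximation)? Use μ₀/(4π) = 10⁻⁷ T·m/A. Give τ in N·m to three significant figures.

τ ≈ 4.39×10⁻¹⁰ N·m

Dipole B is on the axis of dipole A, so B₁ there is axial: B₁ = (μ₀/4π)·2m₁/r³ along +x.
B₁ = 2(10⁻⁷)(0.594)/(0.661)³ = 4.114×10⁻⁷ T.
τ = m₂ B₁ sinθ.
τ = (0.00345)(4.114×10⁻⁷)·sin18° = 4.385×10⁻¹⁰ N·m.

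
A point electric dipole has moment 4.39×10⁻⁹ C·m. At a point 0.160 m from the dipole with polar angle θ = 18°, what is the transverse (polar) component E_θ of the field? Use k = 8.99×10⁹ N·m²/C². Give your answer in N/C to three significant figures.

For a dipole, E_θ = (kp sinθ)/r³.
kp/r³ = (8.99×10⁹)(4.39×10⁻⁹)/(0.160)³ = 9635 N/C.
E_θ = 9635·sin18° = 2977 N/C.

E_θ ≈ 2980 N/C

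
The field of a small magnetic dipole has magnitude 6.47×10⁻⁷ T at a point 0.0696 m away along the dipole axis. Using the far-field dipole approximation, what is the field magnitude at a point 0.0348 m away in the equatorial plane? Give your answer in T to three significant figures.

B ≈ 2.59×10⁻⁶ T

Dipole fields scale as 1/r³ in the far field.
The axial field is twice the equatorial field at the same r, so the geometry factor is 1/2.
B₂ = B₁ · (1/2) · (r₁/r₂)³ = 6.47×10⁻⁷ · 0.5 · (0.0696/0.0348)³.
(r₁/r₂)³ = (2)³ = 8.
B₂ ≈ 2.588×10⁻⁶ T.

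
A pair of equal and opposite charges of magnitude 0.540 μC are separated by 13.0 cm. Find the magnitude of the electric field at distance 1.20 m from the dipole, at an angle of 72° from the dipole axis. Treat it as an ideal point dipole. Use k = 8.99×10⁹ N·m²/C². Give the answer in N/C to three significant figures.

E ≈ 414 N/C

Dipole moment p = qd = (5.40×10⁻⁷ C)(0.130 m) = 7.02×10⁻⁸ C·m.
At angle θ the dipole field magnitude is E = (kp/r³)·√(1 + 3cos²θ).
kp/r³ = (8.99×10⁹)(7.02×10⁻⁸) / (1.20)³ = 365.2 N/C.
√(1 + 3cos²72°) = √(1 + 3·0.0955) = √1.2865 ≈ 1.1342.
E ≈ 365.2 × 1.134 = 414.2 N/C.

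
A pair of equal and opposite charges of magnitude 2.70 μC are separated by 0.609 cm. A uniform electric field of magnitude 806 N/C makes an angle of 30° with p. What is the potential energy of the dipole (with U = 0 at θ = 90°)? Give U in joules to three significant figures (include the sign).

Dipole moment p = qd = (2.70×10⁻⁶ C)(0.00609 m) = 1.644×10⁻⁸ C·m.
U = −p·E = −pE cosθ.
U = −(1.644×10⁻⁸)(806)·cos30° = -1.148×10⁻⁵ J.

U ≈ -1.15×10⁻⁵ J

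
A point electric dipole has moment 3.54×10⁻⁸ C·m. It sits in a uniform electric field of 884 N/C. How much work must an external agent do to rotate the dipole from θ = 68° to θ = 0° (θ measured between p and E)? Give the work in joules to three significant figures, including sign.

W_ext = ΔU = U(θ₂) − U(θ₁) = −pE cosθ₂ − (−pE cosθ₁) = pE(cosθ₁ − cosθ₂).
W = (3.54×10⁻⁸)(884)·(cos68° − cos0°) = (3.129×10⁻⁵)·(-0.6254) = -1.957×10⁻⁵ J.

W ≈ -1.96×10⁻⁵ J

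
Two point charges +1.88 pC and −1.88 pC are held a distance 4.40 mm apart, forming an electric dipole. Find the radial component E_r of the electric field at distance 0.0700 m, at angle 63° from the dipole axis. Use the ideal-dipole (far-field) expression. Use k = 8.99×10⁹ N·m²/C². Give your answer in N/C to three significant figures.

E_r ≈ 0.197 N/C

Dipole moment p = qd = (1.88×10⁻¹² C)(0.00440 m) = 8.272×10⁻¹⁵ C·m.
For a dipole, E_r = (2kp cosθ)/r³.
kp/r³ = (8.99×10⁹)(8.272×10⁻¹⁵)/(0.0700)³ = 0.2168 N/C.
E_r = 2·0.2168·cos63° = 0.1969 N/C.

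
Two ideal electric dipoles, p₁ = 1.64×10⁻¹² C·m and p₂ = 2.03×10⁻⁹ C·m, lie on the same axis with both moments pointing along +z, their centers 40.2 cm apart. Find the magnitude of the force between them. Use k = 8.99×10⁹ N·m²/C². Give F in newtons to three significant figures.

F ≈ 6.88×10⁻⁹ N

On-axis field of dipole 1 at distance r: E = 2kp₁/r³. Force on dipole 2 is F = p₂·dE/dr (gradient along axis).
dE/dr = −6kp₁/r⁴, so |F| = 6kp₁p₂/r⁴ (attractive for aligned moments).
F = 6(8.99×10⁹)(1.64×10⁻¹²)(2.03×10⁻⁹)/(0.402)⁴ = 6.876×10⁻⁹ N.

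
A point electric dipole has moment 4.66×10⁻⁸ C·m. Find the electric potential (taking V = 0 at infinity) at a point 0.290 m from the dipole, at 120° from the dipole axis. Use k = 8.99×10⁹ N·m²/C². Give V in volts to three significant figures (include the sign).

V ≈ -2490 V

The dipole potential is V = kp cosθ / r².
V = (8.99×10⁹)(4.66×10⁻⁸)·cos120° / (0.290)² = -2491 V.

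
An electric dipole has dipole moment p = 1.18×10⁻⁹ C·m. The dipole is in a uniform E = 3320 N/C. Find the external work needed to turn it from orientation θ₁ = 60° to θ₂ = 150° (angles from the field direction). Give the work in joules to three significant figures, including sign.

W ≈ 5.35×10⁻⁶ J

W_ext = ΔU = U(θ₂) − U(θ₁) = −pE cosθ₂ − (−pE cosθ₁) = pE(cosθ₁ − cosθ₂).
W = (1.18×10⁻⁹)(3320)·(cos60° − cos150°) = (3.918×10⁻⁶)·(+1.3660) = 5.352×10⁻⁶ J.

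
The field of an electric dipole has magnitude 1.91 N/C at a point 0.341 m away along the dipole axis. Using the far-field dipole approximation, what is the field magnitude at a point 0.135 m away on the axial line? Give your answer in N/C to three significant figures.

E ≈ 30.8 N/C

Dipole fields scale as 1/r³ in the far field; the geometry is the same at both points.
E₂ = E₁ · (r₁/r₂)³ = 1.91 · (0.341/0.135)³.
(r₁/r₂)³ = (2.526)³ = 16.12.
E₂ ≈ 30.78 N/C.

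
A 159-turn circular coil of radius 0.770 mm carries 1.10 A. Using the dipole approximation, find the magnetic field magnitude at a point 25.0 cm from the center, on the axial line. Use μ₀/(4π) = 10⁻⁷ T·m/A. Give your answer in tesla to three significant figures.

m = NIA = NIπa² = 159·(1.10)·π·(7.70×10⁻⁴)² = 3.258×10⁻⁴ A·m².
On axis B = (μ₀/4π)·2m/r³.
B = 2·(10⁻⁷)·(3.258×10⁻⁴) / (0.250)³ = 4.170×10⁻⁹ T.

B ≈ 4.17×10⁻⁹ T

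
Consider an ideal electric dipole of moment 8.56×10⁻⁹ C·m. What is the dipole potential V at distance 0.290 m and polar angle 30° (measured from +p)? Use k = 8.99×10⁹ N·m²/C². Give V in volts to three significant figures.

The dipole potential is V = kp cosθ / r².
V = (8.99×10⁹)(8.56×10⁻⁹)·cos30° / (0.290)² = 792.4 V.

V ≈ 792 V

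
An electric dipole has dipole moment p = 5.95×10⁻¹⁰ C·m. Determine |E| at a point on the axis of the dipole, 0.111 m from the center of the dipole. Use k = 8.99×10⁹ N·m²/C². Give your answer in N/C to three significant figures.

E ≈ 7820 N/C

On the dipole axis E = 2kp/r³.
E = 2·(8.99×10⁹)(5.95×10⁻¹⁰) / (0.111)³ = 7822 N/C.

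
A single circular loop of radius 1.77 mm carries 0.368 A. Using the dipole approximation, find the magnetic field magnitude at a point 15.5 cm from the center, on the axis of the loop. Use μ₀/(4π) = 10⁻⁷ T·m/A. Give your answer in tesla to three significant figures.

B ≈ 1.95×10⁻¹⁰ T

Magnetic moment m = IA = Iπa² = (0.368)·π·(0.00177)² = 3.622×10⁻⁶ A·m².
On axis B = (μ₀/4π)·2m/r³.
B = 2·(10⁻⁷)·(3.622×10⁻⁶) / (0.155)³ = 1.945×10⁻¹⁰ T.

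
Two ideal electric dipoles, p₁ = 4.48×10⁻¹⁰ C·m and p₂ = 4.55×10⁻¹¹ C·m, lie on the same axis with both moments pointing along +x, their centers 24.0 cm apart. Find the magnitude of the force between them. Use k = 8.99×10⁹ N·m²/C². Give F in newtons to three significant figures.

F ≈ 3.31×10⁻⁷ N

On-axis field of dipole 1 at distance r: E = 2kp₁/r³. Force on dipole 2 is F = p₂·dE/dr (gradient along axis).
dE/dr = −6kp₁/r⁴, so |F| = 6kp₁p₂/r⁴ (attractive for aligned moments).
F = 6(8.99×10⁹)(4.48×10⁻¹⁰)(4.55×10⁻¹¹)/(0.240)⁴ = 3.314×10⁻⁷ N.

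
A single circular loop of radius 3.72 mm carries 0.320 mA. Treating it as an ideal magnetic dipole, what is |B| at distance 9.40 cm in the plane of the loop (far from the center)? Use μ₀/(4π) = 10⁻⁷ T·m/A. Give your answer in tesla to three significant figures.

B ≈ 1.67×10⁻¹² T

Magnetic moment m = IA = Iπa² = (3.20×10⁻⁴)·π·(0.00372)² = 1.391×10⁻⁸ A·m².
In the equatorial plane B = (μ₀/4π)·m/r³ (half the axial value).
B = (10⁻⁷)·(1.391×10⁻⁸) / (0.0940)³ = 1.675×10⁻¹² T.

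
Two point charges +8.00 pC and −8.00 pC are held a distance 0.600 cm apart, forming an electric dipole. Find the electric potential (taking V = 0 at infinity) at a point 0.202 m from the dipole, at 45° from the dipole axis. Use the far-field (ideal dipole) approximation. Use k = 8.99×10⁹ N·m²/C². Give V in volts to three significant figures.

Dipole moment p = qd = (8.00×10⁻¹² C)(0.00600 m) = 4.80×10⁻¹⁴ C·m.
The dipole potential is V = kp cosθ / r².
V = (8.99×10⁹)(4.80×10⁻¹⁴)·cos45° / (0.202)² = 0.007478 V.

V ≈ 0.00748 V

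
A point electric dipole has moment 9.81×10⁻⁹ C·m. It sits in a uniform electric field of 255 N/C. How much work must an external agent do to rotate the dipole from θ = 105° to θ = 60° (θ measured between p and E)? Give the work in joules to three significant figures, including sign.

W ≈ -1.90×10⁻⁶ J

W_ext = ΔU = U(θ₂) − U(θ₁) = −pE cosθ₂ − (−pE cosθ₁) = pE(cosθ₁ − cosθ₂).
W = (9.81×10⁻⁹)(255)·(cos105° − cos60°) = (2.502×10⁻⁶)·(-0.7588) = -1.898×10⁻⁶ J.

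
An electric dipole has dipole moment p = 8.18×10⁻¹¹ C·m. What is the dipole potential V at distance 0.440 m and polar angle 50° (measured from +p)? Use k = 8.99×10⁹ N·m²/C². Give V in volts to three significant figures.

V ≈ 2.44 V

The dipole potential is V = kp cosθ / r².
V = (8.99×10⁹)(8.18×10⁻¹¹)·cos50° / (0.440)² = 2.442 V.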